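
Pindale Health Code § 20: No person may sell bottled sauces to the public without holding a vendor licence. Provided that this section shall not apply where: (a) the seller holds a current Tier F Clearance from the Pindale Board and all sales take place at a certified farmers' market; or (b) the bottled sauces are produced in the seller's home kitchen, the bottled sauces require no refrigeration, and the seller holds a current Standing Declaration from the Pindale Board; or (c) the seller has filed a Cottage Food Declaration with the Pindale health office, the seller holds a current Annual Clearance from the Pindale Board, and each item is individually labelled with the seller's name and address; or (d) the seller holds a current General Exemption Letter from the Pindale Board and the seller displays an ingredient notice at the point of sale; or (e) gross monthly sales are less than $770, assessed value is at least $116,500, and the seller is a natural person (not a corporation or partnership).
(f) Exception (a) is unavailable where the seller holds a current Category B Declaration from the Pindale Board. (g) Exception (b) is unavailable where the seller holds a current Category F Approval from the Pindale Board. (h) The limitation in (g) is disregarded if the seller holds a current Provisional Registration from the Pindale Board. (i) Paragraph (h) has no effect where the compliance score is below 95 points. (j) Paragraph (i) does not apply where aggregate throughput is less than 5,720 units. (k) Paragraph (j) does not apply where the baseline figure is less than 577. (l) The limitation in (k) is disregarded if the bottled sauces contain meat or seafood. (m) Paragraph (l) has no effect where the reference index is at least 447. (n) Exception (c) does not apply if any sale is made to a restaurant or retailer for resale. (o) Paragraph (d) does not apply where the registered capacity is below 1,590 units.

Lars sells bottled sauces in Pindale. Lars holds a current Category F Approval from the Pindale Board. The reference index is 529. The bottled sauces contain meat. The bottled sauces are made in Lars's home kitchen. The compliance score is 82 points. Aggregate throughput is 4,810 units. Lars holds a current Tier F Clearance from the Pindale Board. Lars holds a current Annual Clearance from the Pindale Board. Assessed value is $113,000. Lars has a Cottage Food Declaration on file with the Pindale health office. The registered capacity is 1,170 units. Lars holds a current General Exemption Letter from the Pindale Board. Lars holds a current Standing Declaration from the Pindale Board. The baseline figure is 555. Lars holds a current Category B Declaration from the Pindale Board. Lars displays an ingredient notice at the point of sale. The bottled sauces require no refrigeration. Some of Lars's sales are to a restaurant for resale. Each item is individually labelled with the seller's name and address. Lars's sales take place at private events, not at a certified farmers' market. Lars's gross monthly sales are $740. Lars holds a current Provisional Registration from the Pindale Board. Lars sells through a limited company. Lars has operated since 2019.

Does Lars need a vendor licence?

Yes — Lars must hold a vendor licence.

Exception (a) fails — sales are at private events, not a certified farmers' market.
Exception (b): the bottled sauces are home-kitchen produced; the bottled sauces are shelf-stable; a current Standing Declaration is held — every condition holds. However, paragraphs (g)–(m) must be considered: (g) operates against (b): a current Category F Approval is held. (h) is engaged (a current Provisional Registration is held), but is displaced by (i): (i) applies — the compliance score is 82 points, below the 95 points limit. (j) is triggered (aggregate throughput is 4,810 units, less than the 5,720 units limit), but is overridden by (k): (k) operates against (j): the baseline figure is 555, less than the 577 limit. (l) applies (the bottled sauces contain meat), but yields to (m): (m) operates against (l): the reference index is 529, meeting the 447 threshold. So (b) is unavailable.
Exception (c)'s conditions are all satisfied: a Cottage Food Declaration is on file; a current Annual Clearance is held; items are individually labelled. However, paragraph (n) must be considered: (n) operates — some sales are to a restaurant for resale. (c) is therefore removed.
Exception (d) is satisfied on its face — a current General Exemption Letter is held; an ingredient notice is displayed. But applying paragraph (o): (o) is engaged — the registered capacity is 1,170 units, below the 1,590 units limit. Exception (d) does not apply.
Exception (e) does not apply: assessed value is $113,000, short of $116,500.
Every exception is unavailable, so the rule governs.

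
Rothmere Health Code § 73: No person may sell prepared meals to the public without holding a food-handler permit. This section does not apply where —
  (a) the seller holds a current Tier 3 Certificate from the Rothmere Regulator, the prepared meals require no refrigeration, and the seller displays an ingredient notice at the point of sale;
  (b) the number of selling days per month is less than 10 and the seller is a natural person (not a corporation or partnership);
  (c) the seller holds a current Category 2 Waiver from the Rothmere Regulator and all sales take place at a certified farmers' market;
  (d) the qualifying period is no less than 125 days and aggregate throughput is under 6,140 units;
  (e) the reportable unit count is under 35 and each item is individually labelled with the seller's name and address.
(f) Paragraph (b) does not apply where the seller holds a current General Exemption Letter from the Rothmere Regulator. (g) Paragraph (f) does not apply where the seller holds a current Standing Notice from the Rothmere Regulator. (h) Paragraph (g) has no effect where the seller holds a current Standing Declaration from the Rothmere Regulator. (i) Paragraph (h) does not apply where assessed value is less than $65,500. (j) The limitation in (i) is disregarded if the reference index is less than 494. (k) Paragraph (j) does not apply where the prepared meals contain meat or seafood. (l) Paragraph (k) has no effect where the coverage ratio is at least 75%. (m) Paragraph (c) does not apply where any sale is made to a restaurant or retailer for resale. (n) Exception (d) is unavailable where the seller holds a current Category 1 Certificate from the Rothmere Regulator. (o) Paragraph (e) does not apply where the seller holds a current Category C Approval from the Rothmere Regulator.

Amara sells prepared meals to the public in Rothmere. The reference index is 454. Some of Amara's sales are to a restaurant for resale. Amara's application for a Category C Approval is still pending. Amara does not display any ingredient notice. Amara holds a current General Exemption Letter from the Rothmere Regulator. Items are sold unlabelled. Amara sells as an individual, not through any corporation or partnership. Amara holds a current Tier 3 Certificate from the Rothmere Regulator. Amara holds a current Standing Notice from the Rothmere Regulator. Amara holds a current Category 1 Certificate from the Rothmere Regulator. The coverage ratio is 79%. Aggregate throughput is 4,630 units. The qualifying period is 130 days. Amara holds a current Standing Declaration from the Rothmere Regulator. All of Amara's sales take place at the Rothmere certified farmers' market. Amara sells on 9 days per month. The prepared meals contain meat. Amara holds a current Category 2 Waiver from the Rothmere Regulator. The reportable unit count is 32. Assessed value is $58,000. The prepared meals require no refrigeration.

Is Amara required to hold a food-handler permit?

Yes — Amara must hold a food-handler permit.

Exception (a) fails — no ingredient notice is displayed.
Exception (b) is satisfied on its face — the number of selling days per month is 9, less than the 10 limit; the seller is a natural person. However, paragraphs (f)–(l) must be considered: (f) operates against (b): a current General Exemption Letter is held. (g) would limit (f) — a current Standing Notice is held — but (h) sets (g) aside: (h) operates against (g): a current Standing Declaration is held. (i) would limit (h) — assessed value is $58,000, less than the $65,500 limit — but (j) sets (i) aside: (j) is engaged — the reference index is 454, less than the 494 limit. (k) would limit (j) — the prepared meals contain meat — but (l) sets (k) aside: (l) operates against (k): the coverage ratio is 79%, meeting the 75% threshold. Exception (b) does not apply.
All of (c)'s requirements are met (a current Category 2 Waiver is held; all sales are at a certified farmers' market). Turning to paragraph (m): (m) is triggered — some sales are to a restaurant for resale. So (c) is unavailable.
Exception (d): the qualifying period is 130 days, meeting the 125 days threshold; aggregate throughput is 4,630 units, under the 6,140 units limit — every condition holds. But applying paragraph (n): (n) operates against (d): a current Category 1 Certificate is held. So (d) is unavailable.
Exception (e) requires that each item is individually labelled with the seller's name and address; but items are sold unlabelled, so (e) is unavailable.
Every exception is unavailable, so the rule governs.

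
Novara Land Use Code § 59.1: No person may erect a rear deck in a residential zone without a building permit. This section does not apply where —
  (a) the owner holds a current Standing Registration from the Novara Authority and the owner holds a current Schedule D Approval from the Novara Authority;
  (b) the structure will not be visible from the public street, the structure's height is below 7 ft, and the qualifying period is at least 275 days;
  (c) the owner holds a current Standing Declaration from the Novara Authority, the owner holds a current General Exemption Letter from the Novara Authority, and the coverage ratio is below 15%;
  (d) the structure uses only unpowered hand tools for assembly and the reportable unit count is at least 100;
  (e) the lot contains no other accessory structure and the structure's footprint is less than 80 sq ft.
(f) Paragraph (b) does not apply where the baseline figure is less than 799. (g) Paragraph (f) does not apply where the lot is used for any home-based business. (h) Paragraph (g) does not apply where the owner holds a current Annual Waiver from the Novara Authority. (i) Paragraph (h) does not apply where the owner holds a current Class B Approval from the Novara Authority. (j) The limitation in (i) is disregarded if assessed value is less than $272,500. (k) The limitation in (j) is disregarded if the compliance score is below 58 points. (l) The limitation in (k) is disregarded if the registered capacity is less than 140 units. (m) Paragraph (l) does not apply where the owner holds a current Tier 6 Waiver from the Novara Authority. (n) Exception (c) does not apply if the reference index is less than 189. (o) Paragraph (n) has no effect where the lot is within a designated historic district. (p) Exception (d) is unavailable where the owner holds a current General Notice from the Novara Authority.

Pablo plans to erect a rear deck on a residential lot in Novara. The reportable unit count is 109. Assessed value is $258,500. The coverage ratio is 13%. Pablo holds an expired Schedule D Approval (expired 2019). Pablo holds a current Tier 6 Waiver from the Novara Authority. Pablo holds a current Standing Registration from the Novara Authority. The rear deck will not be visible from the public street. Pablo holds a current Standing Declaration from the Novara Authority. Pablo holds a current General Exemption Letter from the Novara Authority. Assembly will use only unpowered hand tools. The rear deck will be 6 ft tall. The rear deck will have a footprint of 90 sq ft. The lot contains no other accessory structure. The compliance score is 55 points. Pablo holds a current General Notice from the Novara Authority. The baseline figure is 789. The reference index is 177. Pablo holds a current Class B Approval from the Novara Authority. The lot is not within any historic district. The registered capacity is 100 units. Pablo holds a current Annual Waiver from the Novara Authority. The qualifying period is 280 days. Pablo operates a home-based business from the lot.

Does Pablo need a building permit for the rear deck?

Exception (a) does not apply: there is no Schedule D Approval in force.
Exception (b): the structure will not be visible from the street; the structure's height is 6 ft, below the 7 ft limit; the qualifying period is 280 days, meeting the 275 days threshold — every condition holds. Considering the limiting provisions: (f) operates (the baseline figure is 789, less than the 799 limit), but is itself disapplied by (g): (g) operates against (f): a home-based business operates on the lot. (h) would limit (g) — a current Annual Waiver is held — but (i) sets (h) aside: (i) operates against (h): a current Class B Approval is held. (j) is engaged (assessed value is $258,500, less than the $272,500 limit), but is itself disapplied by (k): (k) operates against (j): the compliance score is 55 points, below the 58 points limit. (l) is engaged (the registered capacity is 100 units, less than the 140 units limit), but yields to (m): (m) operates against (l): a current Tier 6 Waiver is held. So (b) applies.
Exception (c): a current Standing Declaration is held; a current General Exemption Letter is held; the coverage ratio is 13%, below the 15% limit — every condition holds. Turning to paragraphs (n)–(o): (n) operates against (c): the reference index is 177, less than the 189 limit. (o), which would lift (n), is not triggered — the lot is not in a historic district. (c) is therefore removed.
All of (d)'s requirements are met (assembly uses only hand tools; the reportable unit count is 109, meeting the 100 threshold). But: (p) operates against (d): a current General Notice is held. (d) is therefore removed.
Exception (e) fails — the structure's footprint is 90 sq ft, not less than 80 sq ft.

No — exception (b) applies; Pablo does not need a building permit.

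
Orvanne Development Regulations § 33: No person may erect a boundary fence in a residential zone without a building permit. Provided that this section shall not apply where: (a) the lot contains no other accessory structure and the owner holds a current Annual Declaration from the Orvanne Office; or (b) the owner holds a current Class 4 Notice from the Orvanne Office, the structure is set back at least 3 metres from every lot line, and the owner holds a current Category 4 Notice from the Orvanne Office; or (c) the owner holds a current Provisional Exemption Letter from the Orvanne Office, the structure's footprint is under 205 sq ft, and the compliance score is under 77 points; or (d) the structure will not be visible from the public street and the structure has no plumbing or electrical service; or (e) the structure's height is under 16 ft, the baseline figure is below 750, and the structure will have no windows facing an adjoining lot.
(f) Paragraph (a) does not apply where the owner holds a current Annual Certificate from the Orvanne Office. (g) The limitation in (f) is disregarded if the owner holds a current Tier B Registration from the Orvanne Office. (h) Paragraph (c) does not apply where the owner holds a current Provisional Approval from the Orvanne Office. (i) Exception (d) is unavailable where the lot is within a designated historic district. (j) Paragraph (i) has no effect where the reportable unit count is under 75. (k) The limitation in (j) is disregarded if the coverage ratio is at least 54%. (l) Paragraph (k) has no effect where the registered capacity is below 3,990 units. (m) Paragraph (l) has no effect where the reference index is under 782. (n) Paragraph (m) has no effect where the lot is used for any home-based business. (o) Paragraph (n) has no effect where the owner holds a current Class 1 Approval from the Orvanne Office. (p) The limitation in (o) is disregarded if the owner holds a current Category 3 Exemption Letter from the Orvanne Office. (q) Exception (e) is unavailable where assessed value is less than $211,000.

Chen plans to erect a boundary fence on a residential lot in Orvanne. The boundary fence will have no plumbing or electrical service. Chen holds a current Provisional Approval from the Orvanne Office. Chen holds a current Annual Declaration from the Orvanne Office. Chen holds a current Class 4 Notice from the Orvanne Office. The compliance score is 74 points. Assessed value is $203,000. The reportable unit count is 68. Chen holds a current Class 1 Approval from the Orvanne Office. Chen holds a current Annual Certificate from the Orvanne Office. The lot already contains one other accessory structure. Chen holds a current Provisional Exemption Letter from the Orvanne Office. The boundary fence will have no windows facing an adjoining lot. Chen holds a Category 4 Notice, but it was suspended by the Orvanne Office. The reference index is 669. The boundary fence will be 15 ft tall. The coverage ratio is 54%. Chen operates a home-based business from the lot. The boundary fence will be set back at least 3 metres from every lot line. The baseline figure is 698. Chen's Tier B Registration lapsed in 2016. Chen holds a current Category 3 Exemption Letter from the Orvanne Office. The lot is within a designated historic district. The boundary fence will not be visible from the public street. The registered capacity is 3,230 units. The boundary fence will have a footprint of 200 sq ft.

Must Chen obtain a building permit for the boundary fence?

Exception (a) fails — the lot already has another accessory structure.
Exception (b) requires that the owner holds a current Category 4 Notice from the Orvanne Office; but there is no Category 4 Notice in force, so (b) is unavailable.
Exception (c)'s conditions are all satisfied: a current Provisional Exemption Letter is held; the structure's footprint is 200 sq ft, under the 205 sq ft limit; the compliance score is 74 points, under the 77 points limit. Turning to paragraph (h): (h) operates — a current Provisional Approval is held. Exception (c) does not apply.
Exception (d) is satisfied on its face — the structure will not be visible from the street; there is no plumbing or electrical service. Considering the limiting provisions: (i) would limit (d) — the lot is in a historic district — but (j) sets (i) aside: (j) operates — the reportable unit count is 68, under the 75 limit. (k) would limit (j) — the coverage ratio is 54%, meeting the 54% threshold — but (l) sets (k) aside: (l) operates against (k): the registered capacity is 3,230 units, below the 3,990 units limit. (m) is engaged (the reference index is 669, under the 782 limit), but is set aside by (n): (n) operates against (m): a home-based business operates on the lot. (o) applies (a current Class 1 Approval is held), but is displaced by (p): (p) is triggered — a current Category 3 Exemption Letter is held. Exception (d) stands.
All of (e)'s requirements are met (the structure's height is 15 ft, under the 16 ft limit; the baseline figure is 698, below the 750 limit; no windows face an adjoining lot). But: (q) is engaged — assessed value is $203,000, less than the $211,000 limit. (e) is therefore removed.

No — exception (d) applies; Chen does not need a building permit.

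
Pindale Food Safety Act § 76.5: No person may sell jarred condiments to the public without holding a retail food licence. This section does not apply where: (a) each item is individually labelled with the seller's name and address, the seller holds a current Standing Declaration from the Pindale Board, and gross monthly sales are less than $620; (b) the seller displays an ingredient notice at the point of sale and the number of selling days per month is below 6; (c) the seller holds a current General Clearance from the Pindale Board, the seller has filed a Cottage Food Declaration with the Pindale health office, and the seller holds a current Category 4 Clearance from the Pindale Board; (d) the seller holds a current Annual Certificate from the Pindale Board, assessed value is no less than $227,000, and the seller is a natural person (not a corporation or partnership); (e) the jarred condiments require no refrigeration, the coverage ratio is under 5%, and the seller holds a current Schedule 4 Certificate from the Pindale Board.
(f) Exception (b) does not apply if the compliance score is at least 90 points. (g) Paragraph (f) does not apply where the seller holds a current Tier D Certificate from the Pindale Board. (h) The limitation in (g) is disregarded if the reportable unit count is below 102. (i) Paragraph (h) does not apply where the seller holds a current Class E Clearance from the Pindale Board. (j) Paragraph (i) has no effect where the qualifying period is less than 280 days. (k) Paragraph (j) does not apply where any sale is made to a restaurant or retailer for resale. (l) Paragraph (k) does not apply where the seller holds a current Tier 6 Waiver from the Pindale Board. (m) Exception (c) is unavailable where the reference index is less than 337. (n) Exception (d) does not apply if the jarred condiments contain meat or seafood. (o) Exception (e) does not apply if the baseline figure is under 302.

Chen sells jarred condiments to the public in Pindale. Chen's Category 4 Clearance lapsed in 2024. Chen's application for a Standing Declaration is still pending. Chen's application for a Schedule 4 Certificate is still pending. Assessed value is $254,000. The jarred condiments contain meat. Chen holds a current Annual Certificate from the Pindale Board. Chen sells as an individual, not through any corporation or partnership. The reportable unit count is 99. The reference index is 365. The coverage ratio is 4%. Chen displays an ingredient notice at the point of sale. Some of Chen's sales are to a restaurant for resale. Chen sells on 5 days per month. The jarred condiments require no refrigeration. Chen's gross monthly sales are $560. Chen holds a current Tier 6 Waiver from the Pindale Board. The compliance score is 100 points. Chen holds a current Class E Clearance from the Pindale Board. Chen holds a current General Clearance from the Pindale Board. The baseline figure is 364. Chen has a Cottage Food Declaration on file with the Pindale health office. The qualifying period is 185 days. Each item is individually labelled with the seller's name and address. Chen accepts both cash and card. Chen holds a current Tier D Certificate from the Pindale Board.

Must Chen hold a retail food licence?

Exception (a) does not apply: no current Standing Declaration is held.
Exception (b): an ingredient notice is displayed; the number of selling days per month is 5, below the 6 limit — every condition holds. Turning to paragraphs (f)–(l): (f) operates against (b): the compliance score is 100 points, meeting the 90 points threshold. (g) would limit (f) — a current Tier D Certificate is held — but (h) sets (g) aside: (h) is triggered — the reportable unit count is 99, below the 102 limit. (i) operates (a current Class E Clearance is held), but yields to (j): (j) operates against (i): the qualifying period is 185 days, less than the 280 days limit. (k) operates (some sales are to a restaurant for resale), but is overridden by (l): (l) applies — a current Tier 6 Waiver is held. (b) is therefore removed.
Exception (c) fails — no current Category 4 Clearance is held.
Exception (d): a current Annual Certificate is held; assessed value is $254,000, meeting the $227,000 threshold; the seller is a natural person — every condition holds. However, paragraph (n) must be considered: (n) is engaged — the jarred condiments contain meat. Exception (d) does not apply.
Exception (e) fails — no current Schedule 4 Certificate is held.
None of the exceptions is available; § 76.5 applies in full.

Yes — Chen must hold a retail food licence.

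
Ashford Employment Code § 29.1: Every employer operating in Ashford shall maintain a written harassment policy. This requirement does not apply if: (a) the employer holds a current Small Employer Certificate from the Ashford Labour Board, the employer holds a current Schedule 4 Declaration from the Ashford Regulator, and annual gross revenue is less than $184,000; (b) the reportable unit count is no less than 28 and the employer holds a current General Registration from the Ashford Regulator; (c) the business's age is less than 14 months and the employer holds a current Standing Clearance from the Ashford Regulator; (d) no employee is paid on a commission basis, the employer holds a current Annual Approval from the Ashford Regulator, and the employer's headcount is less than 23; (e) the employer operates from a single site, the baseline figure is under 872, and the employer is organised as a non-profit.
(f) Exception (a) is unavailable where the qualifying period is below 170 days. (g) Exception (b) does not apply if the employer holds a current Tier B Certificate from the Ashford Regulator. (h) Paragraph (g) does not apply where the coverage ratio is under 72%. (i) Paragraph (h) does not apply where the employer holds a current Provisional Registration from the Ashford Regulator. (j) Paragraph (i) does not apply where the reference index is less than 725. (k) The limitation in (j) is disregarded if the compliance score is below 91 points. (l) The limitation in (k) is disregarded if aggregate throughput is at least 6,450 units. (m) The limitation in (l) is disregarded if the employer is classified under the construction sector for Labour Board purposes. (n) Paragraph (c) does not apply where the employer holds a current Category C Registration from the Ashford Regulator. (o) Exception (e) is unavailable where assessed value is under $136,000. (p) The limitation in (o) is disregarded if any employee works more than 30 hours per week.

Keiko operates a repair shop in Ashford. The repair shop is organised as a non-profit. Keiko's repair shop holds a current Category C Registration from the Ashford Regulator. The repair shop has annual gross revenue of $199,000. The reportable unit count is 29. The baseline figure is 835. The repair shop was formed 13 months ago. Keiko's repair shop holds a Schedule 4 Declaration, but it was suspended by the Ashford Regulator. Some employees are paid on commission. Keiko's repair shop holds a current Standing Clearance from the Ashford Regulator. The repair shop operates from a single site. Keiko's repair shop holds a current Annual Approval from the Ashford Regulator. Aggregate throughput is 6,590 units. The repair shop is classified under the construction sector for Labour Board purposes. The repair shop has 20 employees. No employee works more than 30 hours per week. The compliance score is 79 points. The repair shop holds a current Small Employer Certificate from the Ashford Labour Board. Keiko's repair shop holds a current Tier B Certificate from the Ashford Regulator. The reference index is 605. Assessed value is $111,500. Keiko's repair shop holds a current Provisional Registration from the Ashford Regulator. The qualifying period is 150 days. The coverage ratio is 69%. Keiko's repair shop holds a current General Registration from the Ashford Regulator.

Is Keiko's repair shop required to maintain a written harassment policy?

Yes — Keiko's repair shop must maintain a written harassment policy.

Exception (a) fails — no current Schedule 4 Declaration is held.
All of (b)'s requirements are met (the reportable unit count is 29, meeting the 28 threshold; a current General Registration is held). But applying paragraphs (g)–(m): (g) operates against (b): a current Tier B Certificate is held. (h) is triggered (the coverage ratio is 69%, under the 72% limit), but is set aside by (i): (i) operates against (h): a current Provisional Registration is held. (j) would limit (i) — the reference index is 605, less than the 725 limit — but (k) sets (j) aside: (k) is engaged — the compliance score is 79 points, below the 91 points limit. (l) is engaged (aggregate throughput is 6,590 units, meeting the 6,450 units threshold), but yields to (m): (m) operates against (l): the repair shop is classified under the construction sector. Exception (b) does not apply.
Exception (c)'s conditions are all satisfied: the business's age is 13 months, less than the 14 months limit; a current Standing Clearance is held. However, paragraph (n) must be considered: (n) operates against (c): a current Category C Registration is held. Exception (c) does not apply.
Exception (d) requires that no employee is paid on a commission basis; but some employees are paid on commission, so (d) is unavailable.
Exception (e) is satisfied on its face — the employer operates from a single site; the baseline figure is 835, under the 872 limit; the employer is a non-profit. But applying paragraphs (o)–(p): (o) operates — assessed value is $111,500, under the $136,000 limit. (p) is inapplicable (no employee exceeds 30 hours/week), so (o) stands. Exception (e) does not apply.
No exception applies. The general rule governs.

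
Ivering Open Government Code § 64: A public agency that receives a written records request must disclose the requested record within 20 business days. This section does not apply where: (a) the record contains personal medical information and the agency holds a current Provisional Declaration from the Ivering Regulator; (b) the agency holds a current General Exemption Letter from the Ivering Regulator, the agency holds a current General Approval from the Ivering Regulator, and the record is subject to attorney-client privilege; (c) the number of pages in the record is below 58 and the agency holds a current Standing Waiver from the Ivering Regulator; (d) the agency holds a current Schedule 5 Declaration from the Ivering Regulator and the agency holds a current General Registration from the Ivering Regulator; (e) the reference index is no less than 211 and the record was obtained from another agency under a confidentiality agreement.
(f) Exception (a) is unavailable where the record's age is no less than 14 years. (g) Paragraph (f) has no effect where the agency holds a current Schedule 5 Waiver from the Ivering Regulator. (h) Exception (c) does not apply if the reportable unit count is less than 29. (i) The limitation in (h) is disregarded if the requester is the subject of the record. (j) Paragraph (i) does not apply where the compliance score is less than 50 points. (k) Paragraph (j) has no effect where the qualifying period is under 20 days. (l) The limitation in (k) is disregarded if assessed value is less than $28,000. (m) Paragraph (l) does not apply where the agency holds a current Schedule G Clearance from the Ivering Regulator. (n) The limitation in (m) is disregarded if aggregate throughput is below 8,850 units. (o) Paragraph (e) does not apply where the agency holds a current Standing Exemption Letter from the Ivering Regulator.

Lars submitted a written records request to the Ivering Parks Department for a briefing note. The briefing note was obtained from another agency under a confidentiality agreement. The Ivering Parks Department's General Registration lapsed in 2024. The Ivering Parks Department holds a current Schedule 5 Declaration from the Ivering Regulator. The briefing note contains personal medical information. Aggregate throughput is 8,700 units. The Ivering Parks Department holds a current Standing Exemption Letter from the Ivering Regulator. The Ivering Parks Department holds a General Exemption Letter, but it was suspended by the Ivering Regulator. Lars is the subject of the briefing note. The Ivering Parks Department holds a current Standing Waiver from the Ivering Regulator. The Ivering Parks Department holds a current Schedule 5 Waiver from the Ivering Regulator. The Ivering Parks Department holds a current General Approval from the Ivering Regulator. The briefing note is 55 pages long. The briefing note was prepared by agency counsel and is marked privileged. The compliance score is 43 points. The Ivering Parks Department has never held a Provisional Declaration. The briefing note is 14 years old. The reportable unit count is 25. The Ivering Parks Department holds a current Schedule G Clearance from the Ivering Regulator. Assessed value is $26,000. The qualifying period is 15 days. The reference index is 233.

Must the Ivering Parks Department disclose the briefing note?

Yes — the Ivering Parks Department must disclose the briefing note.

Exception (a) fails — the Provisional Declaration is not current.
Exception (b) does not apply: there is no General Exemption Letter in force.
Exception (c) is satisfied on its face — the number of pages in the record is 55, below the 58 limit; a current Standing Waiver is held. But applying paragraphs (h)–(n): (h) is engaged — the reportable unit count is 25, less than the 29 limit. (i) applies (Lars is the subject of the briefing note), but is displaced by (j): (j) operates against (i): the compliance score is 43 points, less than the 50 points limit. (k) is engaged (the qualifying period is 15 days, under the 20 days limit), but is set aside by (l): (l) operates against (k): assessed value is $26,000, less than the $28,000 limit. (m) would limit (l) — a current Schedule G Clearance is held — but (n) sets (m) aside: (n) operates against (m): aggregate throughput is 8,700 units, below the 8,850 units limit. (c) is therefore removed.
Exception (d) fails — no current General Registration is held.
Exception (e)'s conditions are all satisfied: the reference index is 233, meeting the 211 threshold; the briefing note was obtained under a confidentiality agreement. Turning to paragraph (o): (o) is engaged — a current Standing Exemption Letter is held. So (e) is unavailable.
No exception applies. The general rule governs.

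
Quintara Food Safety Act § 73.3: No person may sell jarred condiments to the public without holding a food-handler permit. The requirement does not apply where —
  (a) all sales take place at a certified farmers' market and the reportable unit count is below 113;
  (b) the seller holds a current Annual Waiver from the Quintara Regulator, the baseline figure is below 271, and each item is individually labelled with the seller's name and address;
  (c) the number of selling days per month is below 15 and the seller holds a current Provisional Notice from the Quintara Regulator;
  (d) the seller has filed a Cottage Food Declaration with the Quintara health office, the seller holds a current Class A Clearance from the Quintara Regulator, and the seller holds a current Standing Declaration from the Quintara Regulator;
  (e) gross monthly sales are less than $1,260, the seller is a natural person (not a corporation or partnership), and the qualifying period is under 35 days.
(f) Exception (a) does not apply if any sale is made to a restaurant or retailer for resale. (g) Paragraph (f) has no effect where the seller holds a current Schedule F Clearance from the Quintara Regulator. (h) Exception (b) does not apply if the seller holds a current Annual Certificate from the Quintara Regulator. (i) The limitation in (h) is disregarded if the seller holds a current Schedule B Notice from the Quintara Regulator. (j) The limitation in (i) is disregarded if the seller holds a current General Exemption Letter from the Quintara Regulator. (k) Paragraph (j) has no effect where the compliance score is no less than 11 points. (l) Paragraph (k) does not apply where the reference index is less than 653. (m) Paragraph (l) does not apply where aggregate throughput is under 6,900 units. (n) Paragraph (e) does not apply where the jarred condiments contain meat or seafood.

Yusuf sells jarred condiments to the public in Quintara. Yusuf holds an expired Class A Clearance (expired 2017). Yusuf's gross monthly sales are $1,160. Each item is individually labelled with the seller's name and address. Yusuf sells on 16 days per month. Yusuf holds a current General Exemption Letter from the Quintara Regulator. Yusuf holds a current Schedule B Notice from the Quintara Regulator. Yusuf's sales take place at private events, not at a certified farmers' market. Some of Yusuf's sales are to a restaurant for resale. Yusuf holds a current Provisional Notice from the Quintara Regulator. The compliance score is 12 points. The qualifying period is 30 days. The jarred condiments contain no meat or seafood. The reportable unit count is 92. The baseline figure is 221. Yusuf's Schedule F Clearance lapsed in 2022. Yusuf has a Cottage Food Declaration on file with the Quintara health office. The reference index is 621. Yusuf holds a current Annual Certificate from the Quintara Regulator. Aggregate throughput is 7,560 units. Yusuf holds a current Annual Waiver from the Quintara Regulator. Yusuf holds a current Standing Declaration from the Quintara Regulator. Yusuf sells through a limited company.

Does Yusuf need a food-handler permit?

Exception (a) does not apply: sales are at private events, not a certified farmers' market.
Exception (b)'s conditions are all satisfied: a current Annual Waiver is held; the baseline figure is 221, below the 271 limit; items are individually labelled. But applying paragraphs (h)–(m): (h) is triggered — a current Annual Certificate is held. (i) would limit (h) — a current Schedule B Notice is held — but (j) sets (i) aside: (j) operates against (i): a current General Exemption Letter is held. (k) would limit (j) — the compliance score is 12 points, meeting the 11 points threshold — but (l) sets (k) aside: (l) operates against (k): the reference index is 621, less than the 653 limit. (m) is not engaged (aggregate throughput is 7,560 units, not under 6,900 units), so (l) stands. (b) is therefore removed.
Exception (c) requires that the number of selling days per month is below 15; but the number of selling days per month is 16, not below 15, so (c) is unavailable.
Exception (d) requires that the seller holds a current Class A Clearance from the Quintara Regulator; but there is no Class A Clearance in force, so (d) is unavailable.
Exception (e) requires that the seller is a natural person (not a corporation or partnership); but the seller operates through a limited company, so (e) is unavailable.
No exception displaces § 73.3.

Yes — Yusuf must hold a food-handler permit.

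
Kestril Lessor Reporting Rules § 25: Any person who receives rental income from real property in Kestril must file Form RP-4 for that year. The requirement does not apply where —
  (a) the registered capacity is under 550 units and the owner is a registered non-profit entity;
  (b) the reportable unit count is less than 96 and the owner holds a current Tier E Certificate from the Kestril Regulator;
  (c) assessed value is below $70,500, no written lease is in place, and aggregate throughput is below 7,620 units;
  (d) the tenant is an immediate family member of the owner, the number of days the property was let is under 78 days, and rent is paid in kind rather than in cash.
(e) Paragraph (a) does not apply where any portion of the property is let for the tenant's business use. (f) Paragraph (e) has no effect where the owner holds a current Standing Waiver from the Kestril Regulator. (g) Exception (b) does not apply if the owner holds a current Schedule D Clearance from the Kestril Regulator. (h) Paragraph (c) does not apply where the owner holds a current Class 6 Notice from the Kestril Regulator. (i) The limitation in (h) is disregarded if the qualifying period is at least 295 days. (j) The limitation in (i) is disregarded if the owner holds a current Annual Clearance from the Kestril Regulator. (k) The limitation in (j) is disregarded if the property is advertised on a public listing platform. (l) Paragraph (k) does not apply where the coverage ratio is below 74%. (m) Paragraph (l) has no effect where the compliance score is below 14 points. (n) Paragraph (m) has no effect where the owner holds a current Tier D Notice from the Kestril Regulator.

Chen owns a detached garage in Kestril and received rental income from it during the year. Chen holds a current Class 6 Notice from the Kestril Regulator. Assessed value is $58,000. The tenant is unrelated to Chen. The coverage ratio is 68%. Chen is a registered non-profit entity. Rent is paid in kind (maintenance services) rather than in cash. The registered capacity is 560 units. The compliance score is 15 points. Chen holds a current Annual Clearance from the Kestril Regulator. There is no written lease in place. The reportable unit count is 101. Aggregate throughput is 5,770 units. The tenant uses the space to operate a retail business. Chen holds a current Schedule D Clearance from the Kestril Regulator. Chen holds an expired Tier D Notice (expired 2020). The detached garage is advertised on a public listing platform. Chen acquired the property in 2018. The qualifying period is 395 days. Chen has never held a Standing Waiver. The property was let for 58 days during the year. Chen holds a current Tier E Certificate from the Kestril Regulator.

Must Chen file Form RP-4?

Exception (a) requires that the registered capacity is under 550 units; but the registered capacity is 560 units, not under 550 units, so (a) is unavailable.
Exception (b) does not apply: the reportable unit count is 101, not less than 96.
Exception (c): assessed value is $58,000, below the $70,500 limit; there is no written lease; aggregate throughput is 5,770 units, below the 7,620 units limit — every condition holds. However, paragraphs (h)–(n) must be considered: (h) operates — a current Class 6 Notice is held. (i) would limit (h) — the qualifying period is 395 days, meeting the 295 days threshold — but (j) sets (i) aside: (j) operates against (i): a current Annual Clearance is held. (k) would limit (j) — the property is publicly advertised — but (l) sets (k) aside: (l) is triggered — the coverage ratio is 68%, below the 74% limit. (m) does not operate here (the compliance score is 15 points, not below 14 points), so (l) stands. (c) is therefore removed.
Exception (d) fails — the tenant is unrelated to the owner.
No exception applies. The general rule governs.

Yes — Chen must file Form RP-4.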